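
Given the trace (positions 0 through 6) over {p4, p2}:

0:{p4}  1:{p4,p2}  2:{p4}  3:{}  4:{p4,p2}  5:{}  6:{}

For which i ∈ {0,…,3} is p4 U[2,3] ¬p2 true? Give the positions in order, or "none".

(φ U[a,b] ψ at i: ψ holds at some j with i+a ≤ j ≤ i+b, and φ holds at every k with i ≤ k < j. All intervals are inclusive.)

Evaluate at each i in [0,3]:
  i=0: ✓ (rhs at j=2; lhs holds on [0,1])
  i=1: ✓ (rhs at j=3; lhs holds on [1,2])
  i=2: ✗ (lhs fails at k=3 before rhs at j=5)
  i=3: ✗ (lhs fails at k=3 before rhs at j=5)

0, 1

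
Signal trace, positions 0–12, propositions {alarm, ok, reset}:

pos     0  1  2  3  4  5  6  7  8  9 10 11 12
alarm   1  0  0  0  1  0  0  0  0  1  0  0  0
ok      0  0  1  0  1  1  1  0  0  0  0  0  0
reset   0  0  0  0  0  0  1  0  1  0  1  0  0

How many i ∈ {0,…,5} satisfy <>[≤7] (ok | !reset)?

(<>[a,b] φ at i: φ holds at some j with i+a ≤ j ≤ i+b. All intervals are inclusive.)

Evaluate at each i in [0,5]:
  i=0: ✓ (witness j=0)
  i=1: ✓ (witness j=1)
  i=2: ✓ (witness j=2)
  i=3: ✓ (witness j=3)
  i=4: ✓ (witness j=4)
  i=5: ✓ (witness j=5)
Positions where it holds: {0, 1, 2, 3, 4, 5} → 6.

6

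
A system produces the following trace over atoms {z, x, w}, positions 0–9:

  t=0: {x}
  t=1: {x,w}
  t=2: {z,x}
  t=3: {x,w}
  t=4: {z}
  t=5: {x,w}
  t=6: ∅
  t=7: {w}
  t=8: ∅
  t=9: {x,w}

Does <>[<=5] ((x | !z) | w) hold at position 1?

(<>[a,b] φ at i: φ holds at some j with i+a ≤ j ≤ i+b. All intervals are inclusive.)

Check ((x | !z) | w) at each j in [1,6]:
  j=1: true
  j=2: true
  j=3: true
  j=4: false
  j=5: true
  j=6: true
Found at j=1 → formula holds.

Holds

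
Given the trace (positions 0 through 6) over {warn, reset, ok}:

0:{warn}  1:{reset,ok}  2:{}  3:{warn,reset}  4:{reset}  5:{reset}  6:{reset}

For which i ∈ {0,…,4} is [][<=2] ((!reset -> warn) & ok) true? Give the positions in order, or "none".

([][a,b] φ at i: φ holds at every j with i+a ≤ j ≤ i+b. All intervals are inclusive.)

Evaluate at each i in [0,4]:
  i=0: ✗ (fails at j=0)
  i=1: ✗ (fails at j=2)
  i=2: ✗ (fails at j=2)
  i=3: ✗ (fails at j=3)
  i=4: ✗ (fails at j=4)

none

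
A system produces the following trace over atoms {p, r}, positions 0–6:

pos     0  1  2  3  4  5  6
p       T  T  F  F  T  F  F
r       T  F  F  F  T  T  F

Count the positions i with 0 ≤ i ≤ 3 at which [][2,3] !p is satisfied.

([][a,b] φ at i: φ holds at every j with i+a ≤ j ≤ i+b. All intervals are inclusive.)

Evaluate at each i in [0,3]:
  i=0: ✓ (all of [2,3])
  i=1: ✗ (fails at j=4)
  i=2: ✗ (fails at j=4)
  i=3: ✓ (all of [5,6])
Positions where it holds: {0, 3} → 2.

2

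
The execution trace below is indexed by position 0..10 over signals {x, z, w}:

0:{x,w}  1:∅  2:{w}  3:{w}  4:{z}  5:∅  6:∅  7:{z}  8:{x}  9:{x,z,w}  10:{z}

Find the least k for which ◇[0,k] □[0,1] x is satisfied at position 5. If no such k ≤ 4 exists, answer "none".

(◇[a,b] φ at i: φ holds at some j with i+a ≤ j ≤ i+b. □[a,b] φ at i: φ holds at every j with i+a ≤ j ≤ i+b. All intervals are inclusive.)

Scan j = 5,6,… for □[0,1] x:
  j=5: fails
  j=6: fails
  j=7: fails
  j=8: holds
First hit at j=8, so smallest k = 8-5 = 3.

3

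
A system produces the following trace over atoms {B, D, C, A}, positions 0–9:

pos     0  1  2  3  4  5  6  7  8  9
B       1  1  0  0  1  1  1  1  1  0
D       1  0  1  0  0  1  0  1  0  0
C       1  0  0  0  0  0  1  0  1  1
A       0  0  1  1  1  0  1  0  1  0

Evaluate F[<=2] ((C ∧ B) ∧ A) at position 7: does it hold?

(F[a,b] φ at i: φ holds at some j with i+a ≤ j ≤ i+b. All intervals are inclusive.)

Holds

Check ((C ∧ B) ∧ A) at each j in [7,9]:
  j=7: false
  j=8: true
  j=9: false
Found at j=8 → formula holds.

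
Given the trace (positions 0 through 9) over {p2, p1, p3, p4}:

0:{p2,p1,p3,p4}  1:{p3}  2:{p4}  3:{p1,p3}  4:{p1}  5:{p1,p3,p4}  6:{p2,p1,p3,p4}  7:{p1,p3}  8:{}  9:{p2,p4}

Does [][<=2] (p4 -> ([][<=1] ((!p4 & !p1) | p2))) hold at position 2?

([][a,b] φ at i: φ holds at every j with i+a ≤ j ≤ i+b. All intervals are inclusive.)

Check (p4 -> ([][<=1] ((!p4 & !p1) | p2))) at every j in [2,4]:
  j=2: antecedent true; consequent fails at 2 → ✗
  j=3: antecedent false → ✓
  j=4: antecedent false → ✓
Fails at j=2 → formula fails.

Does not hold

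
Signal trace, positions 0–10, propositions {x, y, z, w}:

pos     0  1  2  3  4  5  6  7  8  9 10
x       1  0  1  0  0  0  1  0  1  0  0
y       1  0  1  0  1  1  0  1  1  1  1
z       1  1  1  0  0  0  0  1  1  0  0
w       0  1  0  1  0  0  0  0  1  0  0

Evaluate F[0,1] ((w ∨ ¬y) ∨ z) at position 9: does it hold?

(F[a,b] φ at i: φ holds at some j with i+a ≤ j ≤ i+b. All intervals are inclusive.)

Check ((w ∨ ¬y) ∨ z) at each j in [9,10]:
  j=9: false
  j=10: false
No position in the window satisfies it → formula fails.

False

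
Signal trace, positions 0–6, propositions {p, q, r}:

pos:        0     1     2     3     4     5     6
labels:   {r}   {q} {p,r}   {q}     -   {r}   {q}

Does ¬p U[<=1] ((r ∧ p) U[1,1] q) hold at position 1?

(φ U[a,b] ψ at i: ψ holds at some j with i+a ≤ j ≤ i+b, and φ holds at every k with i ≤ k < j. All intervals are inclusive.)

Need some j in [1,2] with ((r ∧ p) U[1,1] q), and ¬p at every k in [1,j-1].
  j=1: ((r ∧ p) U[1,1] q) — fails.
  j=2: ((r ∧ p) U[1,1] q) holds; ¬p holds at every k in [1,1] → satisfied.

True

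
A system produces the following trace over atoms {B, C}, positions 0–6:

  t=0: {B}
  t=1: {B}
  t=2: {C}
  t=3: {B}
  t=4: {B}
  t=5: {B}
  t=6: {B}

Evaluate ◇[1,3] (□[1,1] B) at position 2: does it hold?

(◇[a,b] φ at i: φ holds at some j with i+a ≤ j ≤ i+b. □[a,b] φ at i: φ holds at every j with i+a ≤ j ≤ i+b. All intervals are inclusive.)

Check □[1,1] B at each j in [3,5]:
  j=3: holds on [4,4]
  j=4: holds on [5,5]
  j=5: holds on [6,6]
Found at j=3 → formula holds.

True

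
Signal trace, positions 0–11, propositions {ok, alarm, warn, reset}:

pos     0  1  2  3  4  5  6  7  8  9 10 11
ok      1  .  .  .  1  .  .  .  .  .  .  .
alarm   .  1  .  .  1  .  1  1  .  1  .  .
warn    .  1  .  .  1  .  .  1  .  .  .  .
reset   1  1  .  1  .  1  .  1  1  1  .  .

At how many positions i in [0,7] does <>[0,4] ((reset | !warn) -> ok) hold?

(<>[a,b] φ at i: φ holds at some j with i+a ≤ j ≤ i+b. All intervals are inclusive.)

5

Evaluate at each i in [0,7]:
  i=0: ✓ (witness j=0)
  i=1: ✓ (witness j=4)
  i=2: ✓ (witness j=4)
  i=3: ✓ (witness j=4)
  i=4: ✓ (witness j=4)
  i=5: ✗ (none in [5,9])
  i=6: ✗ (none in [6,10])
  i=7: ✗ (none in [7,11])
Positions where it holds: {0, 1, 2, 3, 4} → 5.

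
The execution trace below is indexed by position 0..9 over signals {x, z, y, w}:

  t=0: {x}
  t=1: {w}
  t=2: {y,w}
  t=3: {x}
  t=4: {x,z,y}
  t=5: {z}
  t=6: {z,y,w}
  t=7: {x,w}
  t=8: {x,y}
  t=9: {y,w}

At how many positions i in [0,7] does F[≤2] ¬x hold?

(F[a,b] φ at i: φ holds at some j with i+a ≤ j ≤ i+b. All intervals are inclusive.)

Evaluate at each i in [0,7]:
  i=0: ✓ (witness j=1)
  i=1: ✓ (witness j=1)
  i=2: ✓ (witness j=2)
  i=3: ✓ (witness j=5)
  i=4: ✓ (witness j=5)
  i=5: ✓ (witness j=5)
  i=6: ✓ (witness j=6)
  i=7: ✓ (witness j=9)
Positions where it holds: {0, 1, 2, 3, 4, 5, 6, 7} → 8.

8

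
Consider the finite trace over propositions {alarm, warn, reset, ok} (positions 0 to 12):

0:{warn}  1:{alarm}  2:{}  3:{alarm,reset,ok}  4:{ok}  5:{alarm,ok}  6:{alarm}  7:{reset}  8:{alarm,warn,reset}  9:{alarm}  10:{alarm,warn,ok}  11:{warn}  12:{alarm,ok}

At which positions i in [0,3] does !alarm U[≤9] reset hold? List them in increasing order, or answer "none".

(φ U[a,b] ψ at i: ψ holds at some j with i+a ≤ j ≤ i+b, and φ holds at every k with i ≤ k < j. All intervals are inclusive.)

2, 3

Evaluate at each i in [0,3]:
  i=0: ✗ (lhs fails at k=1 before rhs at j=3)
  i=1: ✗ (lhs fails at k=1 before rhs at j=3)
  i=2: ✓ (rhs at j=3; lhs holds on [2,2])
  i=3: ✓ (rhs at j=3)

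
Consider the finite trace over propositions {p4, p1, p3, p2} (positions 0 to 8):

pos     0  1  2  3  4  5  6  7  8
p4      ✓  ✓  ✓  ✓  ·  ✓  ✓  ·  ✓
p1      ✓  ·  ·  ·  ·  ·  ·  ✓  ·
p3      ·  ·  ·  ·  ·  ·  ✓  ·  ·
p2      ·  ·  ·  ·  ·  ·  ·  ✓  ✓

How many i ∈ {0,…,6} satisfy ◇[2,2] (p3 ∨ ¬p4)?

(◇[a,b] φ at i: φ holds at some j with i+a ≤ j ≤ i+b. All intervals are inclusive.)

3

Evaluate at each i in [0,6]:
  i=0: ✗ (none in [2,2])
  i=1: ✗ (none in [3,3])
  i=2: ✓ (witness j=4)
  i=3: ✗ (none in [5,5])
  i=4: ✓ (witness j=6)
  i=5: ✓ (witness j=7)
  i=6: ✗ (none in [8,8])
Positions where it holds: {2, 4, 5} → 3.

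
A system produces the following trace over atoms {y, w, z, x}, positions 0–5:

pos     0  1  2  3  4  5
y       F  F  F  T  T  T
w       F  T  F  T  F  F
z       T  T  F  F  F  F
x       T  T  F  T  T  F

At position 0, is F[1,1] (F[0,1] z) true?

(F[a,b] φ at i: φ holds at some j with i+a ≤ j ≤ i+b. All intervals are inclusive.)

True

Check F[0,1] z at each j in [1,1]:
  j=1: holds (witness at 1)
Found at j=1 → formula holds.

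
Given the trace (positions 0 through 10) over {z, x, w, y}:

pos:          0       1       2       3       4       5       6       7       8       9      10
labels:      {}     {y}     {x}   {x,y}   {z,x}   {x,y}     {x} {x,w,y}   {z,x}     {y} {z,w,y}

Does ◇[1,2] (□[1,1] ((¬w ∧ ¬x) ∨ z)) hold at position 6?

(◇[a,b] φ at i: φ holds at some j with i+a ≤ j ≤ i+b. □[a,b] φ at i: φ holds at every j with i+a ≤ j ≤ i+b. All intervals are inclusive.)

Check □[1,1] ((¬w ∧ ¬x) ∨ z) at each j in [7,8]:
  j=7: holds on [8,8]
  j=8: holds on [9,9]
Found at j=7 → formula holds.

True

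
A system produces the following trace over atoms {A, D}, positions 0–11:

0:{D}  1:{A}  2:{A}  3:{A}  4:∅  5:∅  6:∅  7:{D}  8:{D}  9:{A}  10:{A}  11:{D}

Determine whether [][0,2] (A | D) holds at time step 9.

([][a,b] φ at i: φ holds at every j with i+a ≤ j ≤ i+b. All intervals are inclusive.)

Yes

Check (A | D) at every j in [9,11]:
  j=9: true
  j=10: true
  j=11: true
All positions satisfy it → formula holds.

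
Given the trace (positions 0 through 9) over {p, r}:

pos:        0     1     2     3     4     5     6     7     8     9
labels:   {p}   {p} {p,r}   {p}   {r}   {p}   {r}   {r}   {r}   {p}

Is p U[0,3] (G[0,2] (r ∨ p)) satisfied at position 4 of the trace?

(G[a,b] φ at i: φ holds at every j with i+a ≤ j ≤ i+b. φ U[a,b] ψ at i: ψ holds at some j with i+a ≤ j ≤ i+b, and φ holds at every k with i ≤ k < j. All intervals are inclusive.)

Need some j in [4,7] with G[0,2] (r ∨ p), and p at every k in [4,j-1].
  j=4: G[0,2] (r ∨ p) holds; no prefix to check → satisfied.

True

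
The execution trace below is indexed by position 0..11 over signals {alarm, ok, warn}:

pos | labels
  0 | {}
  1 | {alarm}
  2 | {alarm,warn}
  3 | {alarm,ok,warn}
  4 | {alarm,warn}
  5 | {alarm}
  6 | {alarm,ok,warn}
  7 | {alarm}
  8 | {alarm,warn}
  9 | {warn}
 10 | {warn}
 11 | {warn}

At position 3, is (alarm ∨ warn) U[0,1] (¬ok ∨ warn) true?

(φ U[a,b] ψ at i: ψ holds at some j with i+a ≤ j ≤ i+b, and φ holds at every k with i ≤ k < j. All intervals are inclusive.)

Need some j in [3,4] with (¬ok ∨ warn), and (alarm ∨ warn) at every k in [3,j-1].
  j=3: (¬ok ∨ warn) holds; no prefix to check → satisfied.

True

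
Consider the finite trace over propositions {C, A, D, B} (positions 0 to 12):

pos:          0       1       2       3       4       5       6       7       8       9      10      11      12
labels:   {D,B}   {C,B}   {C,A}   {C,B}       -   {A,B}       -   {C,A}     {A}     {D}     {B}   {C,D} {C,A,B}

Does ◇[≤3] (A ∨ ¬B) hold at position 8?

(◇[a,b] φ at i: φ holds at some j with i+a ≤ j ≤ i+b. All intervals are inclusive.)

Check (A ∨ ¬B) at each j in [8,11]:
  j=8: true
  j=9: true
  j=10: false
  j=11: true
Found at j=8 → formula holds.

Yes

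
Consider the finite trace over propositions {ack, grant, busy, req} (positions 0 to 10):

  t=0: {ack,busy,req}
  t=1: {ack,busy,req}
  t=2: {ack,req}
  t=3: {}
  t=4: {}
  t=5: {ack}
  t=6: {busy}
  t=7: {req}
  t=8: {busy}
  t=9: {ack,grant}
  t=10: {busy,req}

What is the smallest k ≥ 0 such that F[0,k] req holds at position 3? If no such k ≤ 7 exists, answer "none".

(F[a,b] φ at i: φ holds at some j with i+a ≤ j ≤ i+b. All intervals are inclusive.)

Scan j = 3,4,… for req:
  j=3: fails
  j=4: fails
  j=5: fails
  j=6: fails
  j=7: holds
First hit at j=7, so smallest k = 7-3 = 4.

4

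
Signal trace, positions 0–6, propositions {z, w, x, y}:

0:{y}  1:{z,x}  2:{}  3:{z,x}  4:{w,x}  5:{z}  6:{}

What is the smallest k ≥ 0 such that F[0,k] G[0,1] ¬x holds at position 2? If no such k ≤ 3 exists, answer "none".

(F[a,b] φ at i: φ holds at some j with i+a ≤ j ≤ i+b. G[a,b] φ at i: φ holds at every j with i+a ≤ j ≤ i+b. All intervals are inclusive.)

3

Scan j = 2,3,… for G[0,1] ¬x:
  j=2: fails
  j=3: fails
  j=4: fails
  j=5: holds
First hit at j=5, so smallest k = 5-2 = 3.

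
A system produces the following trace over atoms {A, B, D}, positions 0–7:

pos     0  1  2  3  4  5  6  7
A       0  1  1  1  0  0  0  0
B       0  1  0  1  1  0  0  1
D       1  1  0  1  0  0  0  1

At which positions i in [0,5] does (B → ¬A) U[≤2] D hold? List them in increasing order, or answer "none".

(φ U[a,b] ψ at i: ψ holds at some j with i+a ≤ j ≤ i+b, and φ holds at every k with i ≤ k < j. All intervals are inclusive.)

Evaluate at each i in [0,5]:
  i=0: ✓ (rhs at j=0)
  i=1: ✓ (rhs at j=1)
  i=2: ✓ (rhs at j=3; lhs holds on [2,2])
  i=3: ✓ (rhs at j=3)
  i=4: ✗ (no rhs in [4,6])
  i=5: ✓ (rhs at j=7; lhs holds on [5,6])

0, 1, 2, 3, 5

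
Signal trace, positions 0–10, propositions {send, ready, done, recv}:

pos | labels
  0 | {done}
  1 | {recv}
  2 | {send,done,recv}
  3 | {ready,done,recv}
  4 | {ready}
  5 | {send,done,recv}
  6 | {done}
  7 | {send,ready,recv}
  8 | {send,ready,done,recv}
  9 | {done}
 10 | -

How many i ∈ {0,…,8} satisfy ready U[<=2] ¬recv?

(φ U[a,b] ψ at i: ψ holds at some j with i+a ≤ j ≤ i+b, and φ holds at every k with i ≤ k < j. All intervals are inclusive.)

6

Evaluate at each i in [0,8]:
  i=0: ✓ (rhs at j=0)
  i=1: ✗ (no rhs in [1,3])
  i=2: ✗ (lhs fails at k=2 before rhs at j=4)
  i=3: ✓ (rhs at j=4; lhs holds on [3,3])
  i=4: ✓ (rhs at j=4)
  i=5: ✗ (lhs fails at k=5 before rhs at j=6)
  i=6: ✓ (rhs at j=6)
  i=7: ✓ (rhs at j=9; lhs holds on [7,8])
  i=8: ✓ (rhs at j=9; lhs holds on [8,8])
Positions where it holds: {0, 3, 4, 6, 7, 8} → 6.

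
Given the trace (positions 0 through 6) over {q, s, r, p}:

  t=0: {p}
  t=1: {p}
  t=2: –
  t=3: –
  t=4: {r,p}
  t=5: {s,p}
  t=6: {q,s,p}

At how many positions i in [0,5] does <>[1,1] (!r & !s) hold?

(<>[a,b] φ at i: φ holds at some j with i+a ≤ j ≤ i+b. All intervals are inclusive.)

3

Evaluate at each i in [0,5]:
  i=0: ✓ (witness j=1)
  i=1: ✓ (witness j=2)
  i=2: ✓ (witness j=3)
  i=3: ✗ (none in [4,4])
  i=4: ✗ (none in [5,5])
  i=5: ✗ (none in [6,6])
Positions where it holds: {0, 1, 2} → 3.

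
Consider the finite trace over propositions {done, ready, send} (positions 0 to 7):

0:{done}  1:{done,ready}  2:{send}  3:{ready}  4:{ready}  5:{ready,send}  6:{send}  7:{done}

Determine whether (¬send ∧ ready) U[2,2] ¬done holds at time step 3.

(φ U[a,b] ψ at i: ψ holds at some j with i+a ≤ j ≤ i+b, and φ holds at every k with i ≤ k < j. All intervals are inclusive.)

Need some j in [5,5] with ¬done, and (¬send ∧ ready) at every k in [3,j-1].
  j=5: ¬done holds; (¬send ∧ ready) holds at every k in [3,4] → satisfied.

Holds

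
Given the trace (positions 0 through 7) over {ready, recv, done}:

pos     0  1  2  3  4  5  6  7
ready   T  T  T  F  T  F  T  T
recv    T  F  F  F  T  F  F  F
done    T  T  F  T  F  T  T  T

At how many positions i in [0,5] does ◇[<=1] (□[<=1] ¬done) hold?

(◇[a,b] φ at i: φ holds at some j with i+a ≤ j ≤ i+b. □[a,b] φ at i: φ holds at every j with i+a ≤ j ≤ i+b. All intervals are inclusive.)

Evaluate at each i in [0,5]:
  i=0: ✗ (none in [0,1])
  i=1: ✗ (none in [1,2])
  i=2: ✗ (none in [2,3])
  i=3: ✗ (none in [3,4])
  i=4: ✗ (none in [4,5])
  i=5: ✗ (none in [5,6])
Positions where it holds: {} → 0.

0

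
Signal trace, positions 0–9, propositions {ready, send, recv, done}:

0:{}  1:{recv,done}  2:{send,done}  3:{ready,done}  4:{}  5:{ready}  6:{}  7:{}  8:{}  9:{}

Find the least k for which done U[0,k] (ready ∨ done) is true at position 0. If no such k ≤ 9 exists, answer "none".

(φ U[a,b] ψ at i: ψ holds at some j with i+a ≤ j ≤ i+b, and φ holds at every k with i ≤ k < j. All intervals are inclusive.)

Need earliest j ≥ 0 with (ready ∨ done), and done at every k in [0,j-1].
  j=0: rhs fails.
  j=1: rhs holds but lhs fails at k=0.
  j=2: rhs holds but lhs fails at k=0.
  j=3: rhs holds but lhs fails at k=0.
  j=4: rhs fails.
  j=5: rhs holds but lhs fails at k=0.
  j=6: rhs fails.
  j=7: rhs fails.
  j=8: rhs fails.
  j=9: rhs fails.
No witness within the range → none.

none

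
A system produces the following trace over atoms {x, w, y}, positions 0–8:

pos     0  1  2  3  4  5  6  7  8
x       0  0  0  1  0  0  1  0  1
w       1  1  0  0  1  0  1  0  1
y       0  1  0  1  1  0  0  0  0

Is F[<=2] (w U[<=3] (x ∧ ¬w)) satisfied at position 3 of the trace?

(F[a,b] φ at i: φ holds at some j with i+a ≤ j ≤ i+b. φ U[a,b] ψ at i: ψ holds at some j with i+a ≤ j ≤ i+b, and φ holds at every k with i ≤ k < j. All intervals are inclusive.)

Check (w U[<=3] (x ∧ ¬w)) at each j in [3,5]:
  j=3: holds
  j=4: fails
  j=5: fails
Found at j=3 → formula holds.

True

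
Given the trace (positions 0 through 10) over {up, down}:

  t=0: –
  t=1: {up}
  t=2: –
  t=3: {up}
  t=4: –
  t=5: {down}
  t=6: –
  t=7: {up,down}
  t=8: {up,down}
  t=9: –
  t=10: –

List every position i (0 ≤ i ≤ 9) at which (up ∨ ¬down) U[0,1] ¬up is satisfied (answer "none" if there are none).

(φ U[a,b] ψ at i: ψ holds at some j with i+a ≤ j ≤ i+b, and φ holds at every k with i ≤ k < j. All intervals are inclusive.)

Evaluate at each i in [0,9]:
  i=0: ✓ (rhs at j=0)
  i=1: ✓ (rhs at j=2; lhs holds on [1,1])
  i=2: ✓ (rhs at j=2)
  i=3: ✓ (rhs at j=4; lhs holds on [3,3])
  i=4: ✓ (rhs at j=4)
  i=5: ✓ (rhs at j=5)
  i=6: ✓ (rhs at j=6)
  i=7: ✗ (no rhs in [7,8])
  i=8: ✓ (rhs at j=9; lhs holds on [8,8])
  i=9: ✓ (rhs at j=9)

0, 1, 2, 3, 4, 5, 6, 8, 9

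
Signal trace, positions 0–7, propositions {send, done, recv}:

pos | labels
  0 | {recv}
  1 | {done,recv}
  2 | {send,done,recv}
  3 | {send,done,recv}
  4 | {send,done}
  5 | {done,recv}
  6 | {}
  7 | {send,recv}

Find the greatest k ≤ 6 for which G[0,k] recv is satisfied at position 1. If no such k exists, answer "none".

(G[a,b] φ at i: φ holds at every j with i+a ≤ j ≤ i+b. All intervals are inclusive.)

2

recv must hold from j=1 onward; find where it first fails.
  j=1: holds
  j=2: holds
  j=3: holds
  j=4: fails
Holds on [1,3], so largest k = 2.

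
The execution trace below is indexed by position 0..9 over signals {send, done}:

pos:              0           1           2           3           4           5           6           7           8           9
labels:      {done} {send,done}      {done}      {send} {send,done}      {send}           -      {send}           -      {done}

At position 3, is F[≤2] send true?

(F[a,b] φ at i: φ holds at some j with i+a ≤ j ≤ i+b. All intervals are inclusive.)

Check send at each j in [3,5]:
  j=3: true
  j=4: true
  j=5: true
Found at j=3 → formula holds.

Yes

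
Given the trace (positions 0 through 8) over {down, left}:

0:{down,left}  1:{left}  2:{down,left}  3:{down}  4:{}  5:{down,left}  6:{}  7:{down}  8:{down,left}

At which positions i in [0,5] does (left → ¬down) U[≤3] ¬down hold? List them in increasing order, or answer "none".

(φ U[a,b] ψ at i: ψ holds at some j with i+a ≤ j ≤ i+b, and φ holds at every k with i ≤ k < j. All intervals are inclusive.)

1, 3, 4

Evaluate at each i in [0,5]:
  i=0: ✗ (lhs fails at k=0 before rhs at j=1)
  i=1: ✓ (rhs at j=1)
  i=2: ✗ (lhs fails at k=2 before rhs at j=4)
  i=3: ✓ (rhs at j=4; lhs holds on [3,3])
  i=4: ✓ (rhs at j=4)
  i=5: ✗ (lhs fails at k=5 before rhs at j=6)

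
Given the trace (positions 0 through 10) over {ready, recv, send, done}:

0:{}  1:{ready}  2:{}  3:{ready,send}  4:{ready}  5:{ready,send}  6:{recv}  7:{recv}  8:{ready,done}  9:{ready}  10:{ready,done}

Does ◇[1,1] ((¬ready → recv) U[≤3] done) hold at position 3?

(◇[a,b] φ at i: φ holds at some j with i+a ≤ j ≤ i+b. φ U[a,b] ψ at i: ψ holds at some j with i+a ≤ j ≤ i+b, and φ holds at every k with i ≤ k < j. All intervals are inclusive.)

Check ((¬ready → recv) U[≤3] done) at each j in [4,4]:
  j=4: fails
No position in the window satisfies it → formula fails.

Does not hold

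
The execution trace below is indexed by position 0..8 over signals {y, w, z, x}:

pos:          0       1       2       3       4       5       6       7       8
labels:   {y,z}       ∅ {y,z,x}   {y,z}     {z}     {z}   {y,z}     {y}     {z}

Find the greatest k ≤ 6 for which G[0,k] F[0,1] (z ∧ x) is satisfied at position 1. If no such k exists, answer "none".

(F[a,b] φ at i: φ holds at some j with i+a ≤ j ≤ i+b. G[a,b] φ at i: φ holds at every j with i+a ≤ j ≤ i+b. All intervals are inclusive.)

1

F[0,1] (z ∧ x) must hold from j=1 onward; find where it first fails.
  j=1: holds
  j=2: holds
  j=3: fails
Holds on [1,2], so largest k = 1.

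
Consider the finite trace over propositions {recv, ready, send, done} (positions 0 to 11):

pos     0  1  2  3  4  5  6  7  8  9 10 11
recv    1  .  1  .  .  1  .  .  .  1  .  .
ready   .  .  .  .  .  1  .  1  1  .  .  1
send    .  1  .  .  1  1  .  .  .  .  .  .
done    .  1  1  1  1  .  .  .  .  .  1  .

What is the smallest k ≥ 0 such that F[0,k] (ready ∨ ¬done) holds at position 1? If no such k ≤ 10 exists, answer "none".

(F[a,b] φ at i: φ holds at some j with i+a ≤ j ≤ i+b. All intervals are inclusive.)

4

Scan j = 1,2,… for (ready ∨ ¬done):
  j=1: fails
  j=2: fails
  j=3: fails
  j=4: fails
  j=5: holds
First hit at j=5, so smallest k = 5-1 = 4.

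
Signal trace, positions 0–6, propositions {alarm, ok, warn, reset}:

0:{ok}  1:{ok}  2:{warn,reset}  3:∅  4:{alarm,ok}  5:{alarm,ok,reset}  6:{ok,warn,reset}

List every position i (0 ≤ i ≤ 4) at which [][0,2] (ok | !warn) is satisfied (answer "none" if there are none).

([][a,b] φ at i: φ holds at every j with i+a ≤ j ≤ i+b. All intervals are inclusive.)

Evaluate at each i in [0,4]:
  i=0: ✗ (fails at j=2)
  i=1: ✗ (fails at j=2)
  i=2: ✗ (fails at j=2)
  i=3: ✓ (all of [3,5])
  i=4: ✓ (all of [4,6])

3, 4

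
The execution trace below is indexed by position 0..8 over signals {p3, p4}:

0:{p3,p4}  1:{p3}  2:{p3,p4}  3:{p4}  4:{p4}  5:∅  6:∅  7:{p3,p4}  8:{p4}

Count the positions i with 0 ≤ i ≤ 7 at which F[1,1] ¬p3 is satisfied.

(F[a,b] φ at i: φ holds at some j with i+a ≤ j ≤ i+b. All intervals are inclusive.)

5

Evaluate at each i in [0,7]:
  i=0: ✗ (none in [1,1])
  i=1: ✗ (none in [2,2])
  i=2: ✓ (witness j=3)
  i=3: ✓ (witness j=4)
  i=4: ✓ (witness j=5)
  i=5: ✓ (witness j=6)
  i=6: ✗ (none in [7,7])
  i=7: ✓ (witness j=8)
Positions where it holds: {2, 3, 4, 5, 7} → 5.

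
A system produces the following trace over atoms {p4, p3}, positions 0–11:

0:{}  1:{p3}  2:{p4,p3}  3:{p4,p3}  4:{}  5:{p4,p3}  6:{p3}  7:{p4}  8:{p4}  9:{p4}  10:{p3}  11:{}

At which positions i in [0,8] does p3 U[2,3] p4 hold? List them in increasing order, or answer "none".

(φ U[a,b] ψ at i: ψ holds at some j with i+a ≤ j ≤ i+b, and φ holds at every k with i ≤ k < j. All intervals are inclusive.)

1, 5

Evaluate at each i in [0,8]:
  i=0: ✗ (lhs fails at k=0 before rhs at j=2)
  i=1: ✓ (rhs at j=3; lhs holds on [1,2])
  i=2: ✗ (lhs fails at k=4 before rhs at j=5)
  i=3: ✗ (lhs fails at k=4 before rhs at j=5)
  i=4: ✗ (lhs fails at k=4 before rhs at j=7)
  i=5: ✓ (rhs at j=7; lhs holds on [5,6])
  i=6: ✗ (lhs fails at k=7 before rhs at j=8)
  i=7: ✗ (lhs fails at k=7 before rhs at j=9)
  i=8: ✗ (no rhs in [10,11])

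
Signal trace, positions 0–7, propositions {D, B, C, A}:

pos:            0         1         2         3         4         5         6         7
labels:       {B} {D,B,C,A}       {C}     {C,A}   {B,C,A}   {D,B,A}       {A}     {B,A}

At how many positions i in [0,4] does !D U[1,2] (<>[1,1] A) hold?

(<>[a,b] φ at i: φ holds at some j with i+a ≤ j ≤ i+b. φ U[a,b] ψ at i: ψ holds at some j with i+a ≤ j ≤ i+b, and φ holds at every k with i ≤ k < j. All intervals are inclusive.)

3

Evaluate at each i in [0,4]:
  i=0: ✗ (lhs fails at k=1 before rhs at j=2)
  i=1: ✗ (lhs fails at k=1 before rhs at j=2)
  i=2: ✓ (rhs at j=3; lhs holds on [2,2])
  i=3: ✓ (rhs at j=4; lhs holds on [3,3])
  i=4: ✓ (rhs at j=5; lhs holds on [4,4])
Positions where it holds: {2, 3, 4} → 3.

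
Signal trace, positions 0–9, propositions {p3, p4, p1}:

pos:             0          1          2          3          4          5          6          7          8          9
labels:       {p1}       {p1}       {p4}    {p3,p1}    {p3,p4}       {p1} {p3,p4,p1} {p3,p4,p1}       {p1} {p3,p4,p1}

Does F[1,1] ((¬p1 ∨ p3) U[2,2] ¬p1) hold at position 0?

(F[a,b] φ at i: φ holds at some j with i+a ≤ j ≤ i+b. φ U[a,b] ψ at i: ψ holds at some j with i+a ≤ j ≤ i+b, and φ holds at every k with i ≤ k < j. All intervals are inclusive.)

No

Check ((¬p1 ∨ p3) U[2,2] ¬p1) at each j in [1,1]:
  j=1: fails
No position in the window satisfies it → formula fails.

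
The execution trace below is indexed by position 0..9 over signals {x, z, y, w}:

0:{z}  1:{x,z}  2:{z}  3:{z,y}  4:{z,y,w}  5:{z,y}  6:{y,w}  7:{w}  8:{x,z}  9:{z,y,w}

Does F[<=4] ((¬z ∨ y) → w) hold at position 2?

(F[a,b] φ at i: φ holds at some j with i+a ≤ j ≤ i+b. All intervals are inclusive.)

Check ((¬z ∨ y) → w) at each j in [2,6]:
  j=2: true
  j=3: false
  j=4: true
  j=5: false
  j=6: true
Found at j=2 → formula holds.

Holds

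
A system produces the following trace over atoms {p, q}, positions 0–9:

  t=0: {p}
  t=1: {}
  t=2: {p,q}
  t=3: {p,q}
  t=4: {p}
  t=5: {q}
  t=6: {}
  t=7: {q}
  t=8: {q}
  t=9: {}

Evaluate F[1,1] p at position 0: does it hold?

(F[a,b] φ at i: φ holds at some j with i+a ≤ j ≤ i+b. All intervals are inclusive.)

Check p at each j in [1,1]:
  j=1: false
No position in the window satisfies it → formula fails.

False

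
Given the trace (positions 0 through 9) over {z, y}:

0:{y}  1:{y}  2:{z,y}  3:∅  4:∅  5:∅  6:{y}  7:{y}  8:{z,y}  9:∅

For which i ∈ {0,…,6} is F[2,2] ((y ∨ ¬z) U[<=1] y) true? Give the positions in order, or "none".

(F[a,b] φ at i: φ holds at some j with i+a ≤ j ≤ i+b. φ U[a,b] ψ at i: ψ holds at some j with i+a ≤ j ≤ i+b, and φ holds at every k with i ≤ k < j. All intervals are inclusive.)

Evaluate at each i in [0,6]:
  i=0: ✓ (witness j=2)
  i=1: ✗ (none in [3,3])
  i=2: ✗ (none in [4,4])
  i=3: ✓ (witness j=5)
  i=4: ✓ (witness j=6)
  i=5: ✓ (witness j=7)
  i=6: ✓ (witness j=8)

0, 3, 4, 5, 6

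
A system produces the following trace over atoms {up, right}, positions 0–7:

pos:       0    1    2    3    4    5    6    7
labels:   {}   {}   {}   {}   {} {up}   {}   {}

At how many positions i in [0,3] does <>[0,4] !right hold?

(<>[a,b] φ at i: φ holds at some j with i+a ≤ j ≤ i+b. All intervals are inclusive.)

4

Evaluate at each i in [0,3]:
  i=0: ✓ (witness j=0)
  i=1: ✓ (witness j=1)
  i=2: ✓ (witness j=2)
  i=3: ✓ (witness j=3)
Positions where it holds: {0, 1, 2, 3} → 4.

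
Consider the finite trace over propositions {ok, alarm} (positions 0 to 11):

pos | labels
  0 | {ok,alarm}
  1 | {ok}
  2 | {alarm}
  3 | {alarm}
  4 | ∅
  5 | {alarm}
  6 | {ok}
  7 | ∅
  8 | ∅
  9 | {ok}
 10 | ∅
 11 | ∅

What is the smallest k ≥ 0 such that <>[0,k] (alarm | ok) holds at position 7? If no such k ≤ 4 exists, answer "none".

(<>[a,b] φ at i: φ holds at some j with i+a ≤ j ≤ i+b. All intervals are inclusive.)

Scan j = 7,8,… for (alarm | ok):
  j=7: fails
  j=8: fails
  j=9: holds
First hit at j=9, so smallest k = 9-7 = 2.

2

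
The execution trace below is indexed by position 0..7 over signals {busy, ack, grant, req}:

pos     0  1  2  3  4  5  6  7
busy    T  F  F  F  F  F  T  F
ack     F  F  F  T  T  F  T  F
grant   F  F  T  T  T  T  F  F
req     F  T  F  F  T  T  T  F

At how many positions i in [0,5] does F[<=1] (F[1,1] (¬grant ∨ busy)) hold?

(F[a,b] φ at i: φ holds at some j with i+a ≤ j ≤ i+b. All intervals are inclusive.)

Evaluate at each i in [0,5]:
  i=0: ✓ (witness j=0)
  i=1: ✗ (none in [1,2])
  i=2: ✗ (none in [2,3])
  i=3: ✗ (none in [3,4])
  i=4: ✓ (witness j=5)
  i=5: ✓ (witness j=5)
Positions where it holds: {0, 4, 5} → 3.

3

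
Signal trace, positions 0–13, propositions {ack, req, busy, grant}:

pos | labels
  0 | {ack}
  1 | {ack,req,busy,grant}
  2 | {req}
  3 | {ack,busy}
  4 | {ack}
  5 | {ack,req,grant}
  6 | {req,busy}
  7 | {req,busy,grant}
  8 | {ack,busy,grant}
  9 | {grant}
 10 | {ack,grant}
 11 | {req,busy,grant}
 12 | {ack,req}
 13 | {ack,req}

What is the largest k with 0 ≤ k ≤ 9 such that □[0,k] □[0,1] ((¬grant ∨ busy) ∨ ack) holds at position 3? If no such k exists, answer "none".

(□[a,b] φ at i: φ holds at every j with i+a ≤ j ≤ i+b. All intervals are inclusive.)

4

□[0,1] ((¬grant ∨ busy) ∨ ack) must hold from j=3 onward; find where it first fails.
  j=3: holds
  j=4: holds
  j=5: holds
  j=6: holds
  j=7: holds
  j=8: fails
Holds on [3,7], so largest k = 4.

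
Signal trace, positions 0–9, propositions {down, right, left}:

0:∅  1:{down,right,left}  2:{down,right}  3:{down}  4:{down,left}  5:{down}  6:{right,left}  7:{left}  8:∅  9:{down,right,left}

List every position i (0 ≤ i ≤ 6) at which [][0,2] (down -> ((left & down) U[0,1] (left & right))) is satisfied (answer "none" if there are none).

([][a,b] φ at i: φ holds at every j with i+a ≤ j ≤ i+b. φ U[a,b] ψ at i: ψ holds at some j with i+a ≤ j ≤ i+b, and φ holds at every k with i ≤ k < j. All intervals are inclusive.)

6

Evaluate at each i in [0,6]:
  i=0: ✗ (fails at j=2)
  i=1: ✗ (fails at j=2)
  i=2: ✗ (fails at j=2)
  i=3: ✗ (fails at j=3)
  i=4: ✗ (fails at j=4)
  i=5: ✗ (fails at j=5)
  i=6: ✓ (all of [6,8])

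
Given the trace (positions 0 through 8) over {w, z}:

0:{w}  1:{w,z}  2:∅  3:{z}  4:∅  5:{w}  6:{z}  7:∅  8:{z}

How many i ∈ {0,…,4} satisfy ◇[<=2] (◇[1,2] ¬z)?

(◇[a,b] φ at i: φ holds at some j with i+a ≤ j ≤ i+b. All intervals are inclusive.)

5

Evaluate at each i in [0,4]:
  i=0: ✓ (witness j=0)
  i=1: ✓ (witness j=1)
  i=2: ✓ (witness j=2)
  i=3: ✓ (witness j=3)
  i=4: ✓ (witness j=4)
Positions where it holds: {0, 1, 2, 3, 4} → 5.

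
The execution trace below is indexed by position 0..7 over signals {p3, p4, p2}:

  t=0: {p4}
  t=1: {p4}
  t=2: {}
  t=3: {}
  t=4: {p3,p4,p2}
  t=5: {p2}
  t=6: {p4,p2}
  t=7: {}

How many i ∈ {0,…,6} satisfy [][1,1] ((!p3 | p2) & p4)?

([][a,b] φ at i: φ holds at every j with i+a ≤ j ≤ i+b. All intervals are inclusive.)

Evaluate at each i in [0,6]:
  i=0: ✓ (all of [1,1])
  i=1: ✗ (fails at j=2)
  i=2: ✗ (fails at j=3)
  i=3: ✓ (all of [4,4])
  i=4: ✗ (fails at j=5)
  i=5: ✓ (all of [6,6])
  i=6: ✗ (fails at j=7)
Positions where it holds: {0, 3, 5} → 3.

3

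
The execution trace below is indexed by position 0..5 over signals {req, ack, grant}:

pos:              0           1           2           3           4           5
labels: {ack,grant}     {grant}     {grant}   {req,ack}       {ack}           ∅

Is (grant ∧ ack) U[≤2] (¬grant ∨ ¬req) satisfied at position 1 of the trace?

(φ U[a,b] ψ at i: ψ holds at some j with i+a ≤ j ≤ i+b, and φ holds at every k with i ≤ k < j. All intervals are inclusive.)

True

Need some j in [1,3] with (¬grant ∨ ¬req), and (grant ∧ ack) at every k in [1,j-1].
  j=1: (¬grant ∨ ¬req) holds; no prefix to check → satisfied.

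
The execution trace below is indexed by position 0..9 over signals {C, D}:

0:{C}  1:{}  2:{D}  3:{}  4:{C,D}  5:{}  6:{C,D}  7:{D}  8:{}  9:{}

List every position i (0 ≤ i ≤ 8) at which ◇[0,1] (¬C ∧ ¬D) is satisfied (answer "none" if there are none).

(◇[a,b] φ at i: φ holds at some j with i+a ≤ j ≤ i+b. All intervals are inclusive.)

Evaluate at each i in [0,8]:
  i=0: ✓ (witness j=1)
  i=1: ✓ (witness j=1)
  i=2: ✓ (witness j=3)
  i=3: ✓ (witness j=3)
  i=4: ✓ (witness j=5)
  i=5: ✓ (witness j=5)
  i=6: ✗ (none in [6,7])
  i=7: ✓ (witness j=8)
  i=8: ✓ (witness j=8)

0, 1, 2, 3, 4, 5, 7, 8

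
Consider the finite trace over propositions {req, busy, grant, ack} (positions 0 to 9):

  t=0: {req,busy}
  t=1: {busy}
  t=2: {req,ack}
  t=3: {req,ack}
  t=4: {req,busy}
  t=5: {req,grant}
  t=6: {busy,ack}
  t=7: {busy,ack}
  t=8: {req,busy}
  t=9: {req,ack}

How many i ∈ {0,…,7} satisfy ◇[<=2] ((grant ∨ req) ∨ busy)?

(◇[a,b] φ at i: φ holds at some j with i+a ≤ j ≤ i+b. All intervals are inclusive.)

Evaluate at each i in [0,7]:
  i=0: ✓ (witness j=0)
  i=1: ✓ (witness j=1)
  i=2: ✓ (witness j=2)
  i=3: ✓ (witness j=3)
  i=4: ✓ (witness j=4)
  i=5: ✓ (witness j=5)
  i=6: ✓ (witness j=6)
  i=7: ✓ (witness j=7)
Positions where it holds: {0, 1, 2, 3, 4, 5, 6, 7} → 8.

8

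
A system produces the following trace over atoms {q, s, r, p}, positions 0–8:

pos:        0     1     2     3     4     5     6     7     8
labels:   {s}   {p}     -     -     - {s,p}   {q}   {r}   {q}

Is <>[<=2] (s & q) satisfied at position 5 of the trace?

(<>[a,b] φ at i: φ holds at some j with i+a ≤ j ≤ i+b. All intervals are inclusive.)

Does not hold

Check (s & q) at each j in [5,7]:
  j=5: false
  j=6: false
  j=7: false
No position in the window satisfies it → formula fails.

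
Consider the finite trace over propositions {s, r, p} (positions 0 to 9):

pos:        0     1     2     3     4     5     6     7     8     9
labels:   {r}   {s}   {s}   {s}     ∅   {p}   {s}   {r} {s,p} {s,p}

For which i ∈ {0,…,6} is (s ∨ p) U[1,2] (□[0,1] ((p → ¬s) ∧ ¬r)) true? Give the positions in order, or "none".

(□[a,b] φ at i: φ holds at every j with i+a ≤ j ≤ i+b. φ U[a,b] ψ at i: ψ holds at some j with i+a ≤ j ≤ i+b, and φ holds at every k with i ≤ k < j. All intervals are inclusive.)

1, 2, 3

Evaluate at each i in [0,6]:
  i=0: ✗ (lhs fails at k=0 before rhs at j=1)
  i=1: ✓ (rhs at j=2; lhs holds on [1,1])
  i=2: ✓ (rhs at j=3; lhs holds on [2,2])
  i=3: ✓ (rhs at j=4; lhs holds on [3,3])
  i=4: ✗ (lhs fails at k=4 before rhs at j=5)
  i=5: ✗ (no rhs in [6,7])
  i=6: ✗ (no rhs in [7,8])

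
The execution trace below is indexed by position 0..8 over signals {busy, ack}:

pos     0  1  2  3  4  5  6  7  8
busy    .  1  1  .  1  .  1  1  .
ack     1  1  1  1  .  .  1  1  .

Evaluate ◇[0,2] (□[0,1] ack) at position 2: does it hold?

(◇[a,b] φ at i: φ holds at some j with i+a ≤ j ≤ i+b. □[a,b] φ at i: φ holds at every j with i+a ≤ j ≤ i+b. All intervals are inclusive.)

True

Check □[0,1] ack at each j in [2,4]:
  j=2: holds on [2,3]
  j=3: fails at 4
  j=4: fails at 4
Found at j=2 → formula holds.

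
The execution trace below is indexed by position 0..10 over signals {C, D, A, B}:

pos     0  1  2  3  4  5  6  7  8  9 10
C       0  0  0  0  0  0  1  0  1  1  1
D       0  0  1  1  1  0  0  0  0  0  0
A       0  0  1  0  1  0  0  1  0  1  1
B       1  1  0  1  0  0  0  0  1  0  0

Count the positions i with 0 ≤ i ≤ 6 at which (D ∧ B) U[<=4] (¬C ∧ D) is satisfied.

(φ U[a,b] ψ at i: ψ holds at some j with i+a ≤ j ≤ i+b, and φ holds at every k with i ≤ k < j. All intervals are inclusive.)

3

Evaluate at each i in [0,6]:
  i=0: ✗ (lhs fails at k=0 before rhs at j=2)
  i=1: ✗ (lhs fails at k=1 before rhs at j=2)
  i=2: ✓ (rhs at j=2)
  i=3: ✓ (rhs at j=3)
  i=4: ✓ (rhs at j=4)
  i=5: ✗ (no rhs in [5,9])
  i=6: ✗ (no rhs in [6,10])
Positions where it holds: {2, 3, 4} → 3.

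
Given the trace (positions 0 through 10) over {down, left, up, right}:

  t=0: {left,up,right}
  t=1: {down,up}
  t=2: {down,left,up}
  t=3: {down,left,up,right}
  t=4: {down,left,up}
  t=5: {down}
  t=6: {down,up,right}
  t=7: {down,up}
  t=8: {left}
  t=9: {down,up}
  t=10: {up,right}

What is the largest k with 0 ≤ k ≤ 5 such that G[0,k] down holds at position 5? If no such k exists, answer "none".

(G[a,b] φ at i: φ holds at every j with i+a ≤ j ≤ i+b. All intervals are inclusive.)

2

down must hold from j=5 onward; find where it first fails.
  j=5: holds
  j=6: holds
  j=7: holds
  j=8: fails
Holds on [5,7], so largest k = 2.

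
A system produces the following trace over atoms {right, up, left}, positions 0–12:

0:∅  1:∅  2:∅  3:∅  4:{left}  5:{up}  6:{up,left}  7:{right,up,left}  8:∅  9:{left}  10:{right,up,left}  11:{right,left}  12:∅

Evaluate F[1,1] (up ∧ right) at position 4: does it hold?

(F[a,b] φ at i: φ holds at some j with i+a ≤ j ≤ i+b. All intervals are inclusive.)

No

Check (up ∧ right) at each j in [5,5]:
  j=5: false
No position in the window satisfies it → formula fails.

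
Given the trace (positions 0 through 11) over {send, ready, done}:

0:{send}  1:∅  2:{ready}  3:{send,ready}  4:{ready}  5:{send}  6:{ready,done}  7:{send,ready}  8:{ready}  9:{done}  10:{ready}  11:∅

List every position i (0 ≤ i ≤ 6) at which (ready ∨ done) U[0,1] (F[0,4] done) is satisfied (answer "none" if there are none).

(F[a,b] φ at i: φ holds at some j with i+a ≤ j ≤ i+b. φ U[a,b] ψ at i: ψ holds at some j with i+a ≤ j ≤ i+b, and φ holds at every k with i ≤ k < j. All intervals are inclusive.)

Evaluate at each i in [0,6]:
  i=0: ✗ (no rhs in [0,1])
  i=1: ✗ (lhs fails at k=1 before rhs at j=2)
  i=2: ✓ (rhs at j=2)
  i=3: ✓ (rhs at j=3)
  i=4: ✓ (rhs at j=4)
  i=5: ✓ (rhs at j=5)
  i=6: ✓ (rhs at j=6)

2, 3, 4, 5, 6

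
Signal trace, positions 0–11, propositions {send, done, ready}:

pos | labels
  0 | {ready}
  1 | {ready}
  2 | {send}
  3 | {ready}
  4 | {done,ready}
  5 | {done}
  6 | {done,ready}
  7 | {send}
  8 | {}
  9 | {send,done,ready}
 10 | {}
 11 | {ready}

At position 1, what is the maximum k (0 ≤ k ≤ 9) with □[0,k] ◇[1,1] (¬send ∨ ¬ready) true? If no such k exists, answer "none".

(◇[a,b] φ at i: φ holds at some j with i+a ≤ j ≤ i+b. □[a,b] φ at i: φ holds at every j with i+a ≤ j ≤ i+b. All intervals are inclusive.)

6

◇[1,1] (¬send ∨ ¬ready) must hold from j=1 onward; find where it first fails.
  j=1: holds
  j=2: holds
  j=3: holds
  j=4: holds
  j=5: holds
  j=6: holds
  j=7: holds
  j=8: fails
Holds on [1,7], so largest k = 6.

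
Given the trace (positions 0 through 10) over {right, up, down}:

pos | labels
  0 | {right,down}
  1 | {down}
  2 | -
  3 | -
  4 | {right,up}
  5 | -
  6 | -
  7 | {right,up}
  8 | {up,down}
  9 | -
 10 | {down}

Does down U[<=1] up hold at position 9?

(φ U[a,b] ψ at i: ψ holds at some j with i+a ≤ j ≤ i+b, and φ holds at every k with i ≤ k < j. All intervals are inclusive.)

Need some j in [9,10] with up, and down at every k in [9,j-1].
  j=9: up false.
  j=10: up false.
No j in the window works → until fails.

Does not hold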